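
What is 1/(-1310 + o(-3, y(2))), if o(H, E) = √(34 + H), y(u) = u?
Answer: -1310/1716069 - √31/1716069 ≈ -0.00076662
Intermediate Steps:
1/(-1310 + o(-3, y(2))) = 1/(-1310 + √(34 - 3)) = 1/(-1310 + √31)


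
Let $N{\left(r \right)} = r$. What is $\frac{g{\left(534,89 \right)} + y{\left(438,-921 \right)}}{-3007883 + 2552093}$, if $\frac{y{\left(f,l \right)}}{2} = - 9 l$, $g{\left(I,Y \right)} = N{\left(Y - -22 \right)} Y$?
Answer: $- \frac{8819}{151930} \approx -0.058046$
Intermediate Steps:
$g{\left(I,Y \right)} = Y \left(22 + Y\right)$ ($g{\left(I,Y \right)} = \left(Y - -22\right) Y = \left(Y + 22\right) Y = \left(22 + Y\right) Y = Y \left(22 + Y\right)$)
$y{\left(f,l \right)} = - 18 l$ ($y{\left(f,l \right)} = 2 \left(- 9 l\right) = - 18 l$)
$\frac{g{\left(534,89 \right)} + y{\left(438,-921 \right)}}{-3007883 + 2552093} = \frac{89 \left(22 + 89\right) - -16578}{-3007883 + 2552093} = \frac{89 \cdot 111 + 16578}{-455790} = \left(9879 + 16578\right) \left(- \frac{1}{455790}\right) = 26457 \left(- \frac{1}{455790}\right) = - \frac{8819}{151930}$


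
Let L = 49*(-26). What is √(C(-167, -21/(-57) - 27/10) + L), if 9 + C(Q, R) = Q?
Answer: 5*I*√58 ≈ 38.079*I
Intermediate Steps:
C(Q, R) = -9 + Q
L = -1274
√(C(-167, -21/(-57) - 27/10) + L) = √((-9 - 167) - 1274) = √(-176 - 1274) = √(-1450) = 5*I*√58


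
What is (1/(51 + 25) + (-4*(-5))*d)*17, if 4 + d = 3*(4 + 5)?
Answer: 594337/76 ≈ 7820.2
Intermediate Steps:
d = 23 (d = -4 + 3*(4 + 5) = -4 + 3*9 = -4 + 27 = 23)
(1/(51 + 25) + (-4*(-5))*d)*17 = (1/(51 + 25) - 4*(-5)*23)*17 = (1/76 + 20*23)*17 = (1/76 + 460)*17 = (34961/76)*17 = 594337/76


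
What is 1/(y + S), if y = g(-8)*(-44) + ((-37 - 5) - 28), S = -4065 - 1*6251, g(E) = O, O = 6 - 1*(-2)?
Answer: -1/10738 ≈ -9.3127e-5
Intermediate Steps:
O = 8 (O = 6 + 2 = 8)
g(E) = 8
S = -10316 (S = -4065 - 6251 = -10316)
y = -422 (y = 8*(-44) + ((-37 - 5) - 28) = -352 + (-42 - 28) = -352 - 70 = -422)
1/(y + S) = 1/(-422 - 10316) = 1/(-10738) = -1/10738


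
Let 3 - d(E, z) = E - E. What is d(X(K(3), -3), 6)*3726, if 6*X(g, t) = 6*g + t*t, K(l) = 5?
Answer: 11178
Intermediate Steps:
X(g, t) = g + t²/6 (X(g, t) = (6*g + t*t)/6 = (6*g + t²)/6 = (t² + 6*g)/6 = g + t²/6)
d(E, z) = 3 (d(E, z) = 3 - (E - E) = 3 - 1*0 = 3 + 0 = 3)
d(X(K(3), -3), 6)*3726 = 3*3726 = 11178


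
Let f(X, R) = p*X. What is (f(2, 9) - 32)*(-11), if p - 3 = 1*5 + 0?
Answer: 176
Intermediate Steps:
p = 8 (p = 3 + (1*5 + 0) = 3 + (5 + 0) = 3 + 5 = 8)
f(X, R) = 8*X
(f(2, 9) - 32)*(-11) = (8*2 - 32)*(-11) = (16 - 32)*(-11) = -16*(-11) = 176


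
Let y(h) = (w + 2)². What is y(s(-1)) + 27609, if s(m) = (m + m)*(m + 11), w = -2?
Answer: 27609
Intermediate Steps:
s(m) = 2*m*(11 + m) (s(m) = (2*m)*(11 + m) = 2*m*(11 + m))
y(h) = 0 (y(h) = (-2 + 2)² = 0² = 0)
y(s(-1)) + 27609 = 0 + 27609 = 27609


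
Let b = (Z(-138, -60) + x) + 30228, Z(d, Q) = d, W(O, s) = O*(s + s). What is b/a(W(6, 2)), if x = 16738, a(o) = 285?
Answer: 46828/285 ≈ 164.31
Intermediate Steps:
W(O, s) = 2*O*s (W(O, s) = O*(2*s) = 2*O*s)
b = 46828 (b = (-138 + 16738) + 30228 = 16600 + 30228 = 46828)
b/a(W(6, 2)) = 46828/285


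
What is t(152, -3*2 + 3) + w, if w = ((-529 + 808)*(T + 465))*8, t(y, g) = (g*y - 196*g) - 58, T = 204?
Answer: 1493282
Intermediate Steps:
t(y, g) = -58 - 196*g + g*y (t(y, g) = (-196*g + g*y) - 58 = -58 - 196*g + g*y)
w = 1493208 (w = ((-529 + 808)*(204 + 465))*8 = (279*669)*8 = 186651*8 = 1493208)
t(152, -3*2 + 3) + w = (-58 - 196*(-3*2 + 3) + (-3*2 + 3)*152) + 1493208 = (-58 - 196*(-6 + 3) + (-6 + 3)*152) + 1493208 = (-58 - 196*(-3) - 3*152) + 1493208 = (-58 + 588 - 456) + 1493208 = 74 + 1493208 = 1493282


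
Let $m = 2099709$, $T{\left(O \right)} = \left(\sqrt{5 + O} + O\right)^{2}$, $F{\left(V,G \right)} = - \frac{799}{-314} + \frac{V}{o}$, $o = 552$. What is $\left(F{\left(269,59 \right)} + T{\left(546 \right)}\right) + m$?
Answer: $\frac{207853120421}{86664} + 1092 \sqrt{551} \approx 2.424 \cdot 10^{6}$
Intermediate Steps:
$F{\left(V,G \right)} = \frac{799}{314} + \frac{V}{552}$ ($F{\left(V,G \right)} = - \frac{799}{-314} + \frac{V}{552} = \left(-799\right) \left(- \frac{1}{314}\right) + V \frac{1}{552} = \frac{799}{314} + \frac{V}{552}$)
$T{\left(O \right)} = \left(O + \sqrt{5 + O}\right)^{2}$
$\left(F{\left(269,59 \right)} + T{\left(546 \right)}\right) + m = \left(\left(\frac{799}{314} + \frac{1}{552} \cdot 269\right) + \left(546 + \sqrt{5 + 546}\right)^{2}\right) + 2099709 = \left(\left(\frac{799}{314} + \frac{269}{552}\right) + \left(546 + \sqrt{551}\right)^{2}\right) + 2099709 = \left(\frac{262757}{86664} + \left(546 + \sqrt{551}\right)^{2}\right) + 2099709 = \frac{181969443533}{86664} + \left(546 + \sqrt{551}\right)^{2}$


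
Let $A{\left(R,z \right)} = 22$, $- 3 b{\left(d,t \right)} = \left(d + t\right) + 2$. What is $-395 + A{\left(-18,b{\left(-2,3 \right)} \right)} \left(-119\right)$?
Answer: $-3013$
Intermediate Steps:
$b{\left(d,t \right)} = - \frac{2}{3} - \frac{d}{3} - \frac{t}{3}$ ($b{\left(d,t \right)} = - \frac{\left(d + t\right) + 2}{3} = - \frac{2 + d + t}{3} = - \frac{2}{3} - \frac{d}{3} - \frac{t}{3}$)
$-395 + A{\left(-18,b{\left(-2,3 \right)} \right)} \left(-119\right) = -395 + 22 \left(-119\right) = -395 - 2618 = -3013$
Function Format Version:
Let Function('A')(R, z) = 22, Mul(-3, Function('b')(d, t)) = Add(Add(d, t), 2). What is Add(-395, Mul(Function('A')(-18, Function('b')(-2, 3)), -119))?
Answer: -3013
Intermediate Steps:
Function('b')(d, t) = Add(Rational(-2, 3), Mul(Rational(-1, 3), d), Mul(Rational(-1, 3), t)) (Function('b')(d, t) = Mul(Rational(-1, 3), Add(Add(d, t), 2)) = Mul(Rational(-1, 3), Add(2, d, t)) = Add(Rational(-2, 3), Mul(Rational(-1, 3), d), Mul(Rational(-1, 3), t)))
Add(-395, Mul(Function('A')(-18, Function('b')(-2, 3)), -119)) = Add(-395, Mul(22, -119)) = Add(-395, -2618) = -3013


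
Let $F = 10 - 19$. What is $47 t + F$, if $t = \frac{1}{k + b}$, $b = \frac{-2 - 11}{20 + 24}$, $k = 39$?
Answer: $- \frac{13259}{1703} \approx -7.7857$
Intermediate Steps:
$F = -9$ ($F = 10 - 19 = -9$)
$b = - \frac{13}{44} \approx -0.29545$
$t = \frac{44}{1703}$ ($t = \frac{1}{39 - \frac{13}{44}} = \frac{1}{\frac{1703}{44}} = \frac{44}{1703} \approx 0.025837$)
$47 t + F = 47 \cdot \frac{44}{1703} - 9 = \frac{2068}{1703} - 9 = - \frac{13259}{1703}$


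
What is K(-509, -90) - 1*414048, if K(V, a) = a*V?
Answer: -368238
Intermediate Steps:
K(V, a) = V*a
K(-509, -90) - 1*414048 = -509*(-90) - 1*414048 = 45810 - 414048 = -368238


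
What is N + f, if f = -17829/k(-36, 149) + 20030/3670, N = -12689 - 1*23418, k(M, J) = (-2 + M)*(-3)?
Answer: -505653189/13946 ≈ -36258.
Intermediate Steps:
k(M, J) = 6 - 3*M
N = -36107 (N = -12689 - 23418 = -36107)
f = -2104967/13946 (f = -17829/(6 - 3*(-36)) + 20030/3670 = -17829/(6 + 108) + 20030*(1/3670) = -17829/114 + 2003/367 = -17829*1/114 + 2003/367 = -5943/38 + 2003/367 = -2104967/13946 ≈ -150.94)
N + f = -36107 - 2104967/13946 = -505653189/13946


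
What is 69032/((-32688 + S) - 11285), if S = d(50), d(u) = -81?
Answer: -34516/22027 ≈ -1.5670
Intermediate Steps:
S = -81
69032/((-32688 + S) - 11285) = 69032/((-32688 - 81) - 11285) = 69032/(-32769 - 11285) = 69032/(-44054) = 69032*(-1/44054) = -34516/22027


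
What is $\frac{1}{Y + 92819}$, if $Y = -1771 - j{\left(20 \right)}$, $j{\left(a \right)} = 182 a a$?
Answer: $\frac{1}{18248} \approx 5.4801 \cdot 10^{-5}$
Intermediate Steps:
$j{\left(a \right)} = 182 a^{2}$
$Y = -74571$ ($Y = -1771 - 182 \cdot 20^{2} = -1771 - 182 \cdot 400 = -1771 - 72800 = -74571$)
$\frac{1}{Y + 92819} = \frac{1}{-74571 + 92819} = \frac{1}{18248}$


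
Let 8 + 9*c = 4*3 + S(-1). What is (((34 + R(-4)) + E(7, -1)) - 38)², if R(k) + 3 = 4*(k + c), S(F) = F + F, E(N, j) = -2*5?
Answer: 83521/81 ≈ 1031.1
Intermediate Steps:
E(N, j) = -10
S(F) = 2*F
c = 2/9 (c = -8/9 + (4*3 + 2*(-1))/9 = -8/9 + (12 - 2)/9 = -8/9 + (⅑)*10 = -8/9 + 10/9 = 2/9 ≈ 0.22222)
R(k) = -19/9 + 4*k (R(k) = -3 + 4*(k + 2/9) = -3 + 4*(2/9 + k) = -3 + (8/9 + 4*k) = -19/9 + 4*k)
(((34 + R(-4)) + E(7, -1)) - 38)² = (((34 + (-19/9 + 4*(-4))) - 10) - 38)² = (((34 + (-19/9 - 16)) - 10) - 38)² = (((34 - 163/9) - 10) - 38)² = ((143/9 - 10) - 38)² = (53/9 - 38)² = (-289/9)² = 83521/81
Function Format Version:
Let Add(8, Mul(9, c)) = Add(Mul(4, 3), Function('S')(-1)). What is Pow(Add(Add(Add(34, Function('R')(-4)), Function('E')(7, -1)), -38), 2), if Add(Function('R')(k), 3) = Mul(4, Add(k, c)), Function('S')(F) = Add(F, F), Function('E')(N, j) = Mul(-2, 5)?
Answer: Rational(83521, 81) ≈ 1031.1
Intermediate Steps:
Function('E')(N, j) = -10
Function('S')(F) = Mul(2, F)
c = Rational(2, 9) (c = Add(Rational(-8, 9), Mul(Rational(1, 9), Add(Mul(4, 3), Mul(2, -1)))) = Add(Rational(-8, 9), Mul(Rational(1, 9), Add(12, -2))) = Add(Rational(-8, 9), Mul(Rational(1, 9), 10)) = Add(Rational(-8, 9), Rational(10, 9)) = Rational(2, 9) ≈ 0.22222)
Function('R')(k) = Add(Rational(-19, 9), Mul(4, k)) (Function('R')(k) = Add(-3, Mul(4, Add(k, Rational(2, 9)))) = Add(-3, Mul(4, Add(Rational(2, 9), k))) = Add(-3, Add(Rational(8, 9), Mul(4, k))) = Add(Rational(-19, 9), Mul(4, k)))
Pow(Add(Add(Add(34, Function('R')(-4)), Function('E')(7, -1)), -38), 2) = Pow(Add(Add(Add(34, Add(Rational(-19, 9), Mul(4, -4))), -10), -38), 2) = Pow(Add(Add(Add(34, Add(Rational(-19, 9), -16)), -10), -38), 2) = Pow(Add(Add(Add(34, Rational(-163, 9)), -10), -38), 2) = Pow(Add(Add(Rational(143, 9), -10), -38), 2) = Pow(Add(Rational(53, 9), -38), 2) = Pow(Rational(-289, 9), 2) = Rational(83521, 81)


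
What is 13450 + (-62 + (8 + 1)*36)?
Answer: 13712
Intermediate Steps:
13450 + (-62 + (8 + 1)*36) = 13450 + (-62 + 9*36) = 13450 + (-62 + 324) = 13450 + 262 = 13712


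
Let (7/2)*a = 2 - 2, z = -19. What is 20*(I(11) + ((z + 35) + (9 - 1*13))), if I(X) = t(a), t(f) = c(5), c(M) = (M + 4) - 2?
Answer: 380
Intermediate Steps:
c(M) = 2 + M (c(M) = (4 + M) - 2 = 2 + M)
a = 0 (a = 2*(2 - 2)/7 = (2/7)*0 = 0)
t(f) = 7 (t(f) = 2 + 5 = 7)
I(X) = 7
20*(I(11) + ((z + 35) + (9 - 1*13))) = 20*(7 + ((-19 + 35) + (9 - 1*13))) = 20*(7 + (16 + (9 - 13))) = 20*(7 + (16 - 4)) = 20*(7 + 12) = 20*19 = 380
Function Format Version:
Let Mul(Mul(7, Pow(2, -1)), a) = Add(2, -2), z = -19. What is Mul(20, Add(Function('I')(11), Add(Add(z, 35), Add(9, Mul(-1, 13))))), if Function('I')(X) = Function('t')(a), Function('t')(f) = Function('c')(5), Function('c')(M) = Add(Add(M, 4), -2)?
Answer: 380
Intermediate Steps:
Function('c')(M) = Add(2, M) (Function('c')(M) = Add(Add(4, M), -2) = Add(2, M))
a = 0 (a = Mul(Rational(2, 7), Add(2, -2)) = Mul(Rational(2, 7), 0) = 0)
Function('t')(f) = 7 (Function('t')(f) = Add(2, 5) = 7)
Function('I')(X) = 7
Mul(20, Add(Function('I')(11), Add(Add(z, 35), Add(9, Mul(-1, 13))))) = Mul(20, Add(7, Add(Add(-19, 35), Add(9, Mul(-1, 13))))) = Mul(20, Add(7, Add(16, Add(9, -13)))) = Mul(20, Add(7, Add(16, -4))) = Mul(20, Add(7, 12)) = Mul(20, 19) = 380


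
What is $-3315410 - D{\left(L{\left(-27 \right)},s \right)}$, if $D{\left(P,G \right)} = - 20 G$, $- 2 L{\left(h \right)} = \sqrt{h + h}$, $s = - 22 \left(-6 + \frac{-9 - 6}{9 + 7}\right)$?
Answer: $- \frac{6624715}{2} \approx -3.3124 \cdot 10^{6}$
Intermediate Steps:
$s = \frac{1221}{8}$ ($s = - 22 \left(-6 - \frac{15}{16}\right) = \left(-22\right) \left(- \frac{111}{16}\right) = \frac{1221}{8} \approx 152.63$)
$L{\left(h \right)} = - \frac{\sqrt{2} \sqrt{h}}{2}$ ($L{\left(h \right)} = - \frac{\sqrt{h + h}}{2} = - \frac{\sqrt{2 h}}{2} = - \frac{\sqrt{2} \sqrt{h}}{2}$)
$-3315410 - D{\left(L{\left(-27 \right)},s \right)} = -3315410 - \left(-20\right) \frac{1221}{8} = -3315410 - - \frac{6105}{2} = -3315410 + \frac{6105}{2} = - \frac{6624715}{2}$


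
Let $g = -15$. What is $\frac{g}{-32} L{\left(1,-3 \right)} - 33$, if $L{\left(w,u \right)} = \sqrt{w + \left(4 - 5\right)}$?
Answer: $-33$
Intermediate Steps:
$L{\left(w,u \right)} = \sqrt{-1 + w}$ ($L{\left(w,u \right)} = \sqrt{w + \left(4 - 5\right)} = \sqrt{w - 1} = \sqrt{-1 + w}$)
$\frac{g}{-32} L{\left(1,-3 \right)} - 33 = - \frac{15}{-32} \sqrt{-1 + 1} - 33 = \left(-15\right) \left(- \frac{1}{32}\right) \sqrt{0} - 33 = \frac{15}{32} \cdot 0 - 33 = 0 - 33 = -33$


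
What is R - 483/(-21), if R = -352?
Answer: -329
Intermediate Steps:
R - 483/(-21) = -352 - 483/(-21) = -352 - 483*(-1/21) = -352 + 23 = -329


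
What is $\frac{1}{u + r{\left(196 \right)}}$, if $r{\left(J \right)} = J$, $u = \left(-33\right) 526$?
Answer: $- \frac{1}{17162} \approx -5.8268 \cdot 10^{-5}$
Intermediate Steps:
$u = -17358$
$\frac{1}{u + r{\left(196 \right)}} = \frac{1}{-17358 + 196} = \frac{1}{-17162} = - \frac{1}{17162}$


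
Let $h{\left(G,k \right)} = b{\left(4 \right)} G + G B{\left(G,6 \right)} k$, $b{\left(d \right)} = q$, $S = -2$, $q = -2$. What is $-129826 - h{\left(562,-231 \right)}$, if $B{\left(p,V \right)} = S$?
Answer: $-388346$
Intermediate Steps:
$b{\left(d \right)} = -2$
$B{\left(p,V \right)} = -2$
$h{\left(G,k \right)} = - 2 G - 2 G k$ ($h{\left(G,k \right)} = - 2 G + G \left(-2\right) k = - 2 G + - 2 G k = - 2 G - 2 G k$)
$-129826 - h{\left(562,-231 \right)} = -129826 - 2 \cdot 562 \left(-1 - -231\right) = -129826 - 2 \cdot 562 \left(-1 + 231\right) = -129826 - 2 \cdot 562 \cdot 230 = -129826 - 258520 = -388346$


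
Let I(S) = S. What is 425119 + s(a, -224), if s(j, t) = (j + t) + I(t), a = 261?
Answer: 424932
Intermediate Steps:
s(j, t) = j + 2*t (s(j, t) = (j + t) + t = j + 2*t)
425119 + s(a, -224) = 425119 + (261 + 2*(-224)) = 425119 + (261 - 448) = 425119 - 187 = 424932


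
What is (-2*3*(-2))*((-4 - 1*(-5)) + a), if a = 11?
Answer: 144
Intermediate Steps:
(-2*3*(-2))*((-4 - 1*(-5)) + a) = (-2*3*(-2))*((-4 - 1*(-5)) + 11) = (-6*(-2))*((-4 + 5) + 11) = 12*(1 + 11) = 12*12 = 144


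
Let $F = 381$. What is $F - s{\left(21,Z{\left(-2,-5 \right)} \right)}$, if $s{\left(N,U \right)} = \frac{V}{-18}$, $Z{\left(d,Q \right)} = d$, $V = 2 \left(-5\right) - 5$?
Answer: $\frac{2281}{6} \approx 380.17$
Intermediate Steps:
$V = -15$ ($V = -10 - 5 = -15$)
$s{\left(N,U \right)} = \frac{5}{6}$ ($s{\left(N,U \right)} = - \frac{15}{-18} = \left(-15\right) \left(- \frac{1}{18}\right) = \frac{5}{6}$)
$F - s{\left(21,Z{\left(-2,-5 \right)} \right)} = 381 - \frac{5}{6} = \frac{2281}{6}$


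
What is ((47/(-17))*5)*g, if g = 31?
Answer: -7285/17 ≈ -428.53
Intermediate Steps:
((47/(-17))*5)*g = ((47/(-17))*5)*31 = ((47*(-1/17))*5)*31 = -47/17*5*31 = -235/17*31 = -7285/17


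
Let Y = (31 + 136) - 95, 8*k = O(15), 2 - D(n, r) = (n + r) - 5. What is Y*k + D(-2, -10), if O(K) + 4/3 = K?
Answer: 142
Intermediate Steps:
D(n, r) = 7 - n - r (D(n, r) = 2 - ((n + r) - 5) = 2 - (-5 + n + r) = 2 + (5 - n - r) = 7 - n - r)
O(K) = -4/3 + K
k = 41/24 (k = (-4/3 + 15)/8 = (1/8)*(41/3) = 41/24 ≈ 1.7083)
Y = 72 (Y = 167 - 95 = 72)
Y*k + D(-2, -10) = 72*(41/24) + (7 - 1*(-2) - 1*(-10)) = 123 + (7 + 2 + 10) = 123 + 19 = 142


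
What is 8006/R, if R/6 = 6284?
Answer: 4003/18852 ≈ 0.21234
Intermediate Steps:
R = 37704 (R = 6*6284 = 37704)
8006/R = 8006/37704 = 8006*(1/37704) = 4003/18852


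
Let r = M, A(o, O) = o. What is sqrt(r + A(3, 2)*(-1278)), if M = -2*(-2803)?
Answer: 2*sqrt(443) ≈ 42.095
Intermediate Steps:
M = 5606
r = 5606
sqrt(r + A(3, 2)*(-1278)) = sqrt(5606 + 3*(-1278)) = sqrt(5606 - 3834) = sqrt(1772) = 2*sqrt(443)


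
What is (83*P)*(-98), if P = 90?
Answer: -732060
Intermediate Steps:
(83*P)*(-98) = (83*90)*(-98) = 7470*(-98) = -732060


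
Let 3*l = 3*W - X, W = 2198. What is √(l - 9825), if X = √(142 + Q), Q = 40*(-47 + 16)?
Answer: √(-7627 - I*√122) ≈ 0.0632 - 87.333*I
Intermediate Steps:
Q = -1240 (Q = 40*(-31) = -1240)
X = 3*I*√122 (X = √(142 - 1240) = √(-1098) = 3*I*√122 ≈ 33.136*I)
l = 2198 - I*√122 (l = (3*2198 - 3*I*√122)/3 = (6594 - 3*I*√122)/3 = 2198 - I*√122 ≈ 2198.0 - 11.045*I)
√(l - 9825) = √((2198 - I*√122) - 9825) = √(-7627 - I*√122)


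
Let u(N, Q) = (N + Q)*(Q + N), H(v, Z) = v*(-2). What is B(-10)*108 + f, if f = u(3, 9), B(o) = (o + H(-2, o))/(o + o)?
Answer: 882/5 ≈ 176.40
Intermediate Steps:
H(v, Z) = -2*v
u(N, Q) = (N + Q)**2 (u(N, Q) = (N + Q)*(N + Q) = (N + Q)**2)
B(o) = (4 + o)/(2*o) (B(o) = (o - 2*(-2))/(o + o) = (o + 4)/((2*o)) = (4 + o)*(1/(2*o)) = (4 + o)/(2*o))
f = 144 (f = (3 + 9)**2 = 12**2 = 144)
B(-10)*108 + f = ((1/2)*(4 - 10)/(-10))*108 + 144 = ((1/2)*(-1/10)*(-6))*108 + 144 = (3/10)*108 + 144 = 162/5 + 144 = 882/5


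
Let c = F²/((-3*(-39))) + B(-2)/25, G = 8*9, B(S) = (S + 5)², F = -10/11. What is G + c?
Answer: 25612513/353925 ≈ 72.367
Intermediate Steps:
F = -10/11 (F = -10*1/11 = -10/11 ≈ -0.90909)
B(S) = (5 + S)²
G = 72
c = 129913/353925 (c = (-10/11)²/((-3*(-39))) + (5 - 2)²/25 = (100/121)/117 + 3²*(1/25) = (100/121)*(1/117) + 9*(1/25) = 100/14157 + 9/25 = 129913/353925 ≈ 0.36706)
G + c = 72 + 129913/353925 = 25612513/353925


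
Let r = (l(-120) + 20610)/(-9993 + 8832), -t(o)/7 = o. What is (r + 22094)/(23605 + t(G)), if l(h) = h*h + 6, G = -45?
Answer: 4269353/4628520 ≈ 0.92240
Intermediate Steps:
l(h) = 6 + h² (l(h) = h² + 6 = 6 + h²)
t(o) = -7*o
r = -11672/387 (r = ((6 + (-120)²) + 20610)/(-9993 + 8832) = ((6 + 14400) + 20610)/(-1161) = (14406 + 20610)*(-1/1161) = 35016*(-1/1161) = -11672/387 ≈ -30.160)
(r + 22094)/(23605 + t(G)) = (-11672/387 + 22094)/(23605 - 7*(-45)) = 8538706/(387*(23605 + 315)) = (8538706/387)/23920 = (8538706/387)*(1/23920) = 4269353/4628520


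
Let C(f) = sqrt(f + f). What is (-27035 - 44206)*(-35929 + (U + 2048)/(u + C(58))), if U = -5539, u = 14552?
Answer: 135507452086569861/52940147 - 248702331*sqrt(29)/105880294 ≈ 2.5596e+9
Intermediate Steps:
C(f) = sqrt(2)*sqrt(f) (C(f) = sqrt(2*f) = sqrt(2)*sqrt(f))
(-27035 - 44206)*(-35929 + (U + 2048)/(u + C(58))) = (-27035 - 44206)*(-35929 + (-5539 + 2048)/(14552 + sqrt(2)*sqrt(58))) = -71241*(-35929 - 3491/(14552 + 2*sqrt(29))) = 2559617889 + 248702331/(14552 + 2*sqrt(29))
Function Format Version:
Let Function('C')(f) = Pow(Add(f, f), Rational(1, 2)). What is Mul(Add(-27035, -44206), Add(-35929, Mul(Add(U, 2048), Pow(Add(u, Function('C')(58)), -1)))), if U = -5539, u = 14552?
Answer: Add(Rational(135507452086569861, 52940147), Mul(Rational(-248702331, 105880294), Pow(29, Rational(1, 2)))) ≈ 2.5596e+9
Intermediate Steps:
Function('C')(f) = Mul(Pow(2, Rational(1, 2)), Pow(f, Rational(1, 2))) (Function('C')(f) = Pow(Mul(2, f), Rational(1, 2)) = Mul(Pow(2, Rational(1, 2)), Pow(f, Rational(1, 2))))
Mul(Add(-27035, -44206), Add(-35929, Mul(Add(U, 2048), Pow(Add(u, Function('C')(58)), -1)))) = Mul(Add(-27035, -44206), Add(-35929, Mul(Add(-5539, 2048), Pow(Add(14552, Mul(Pow(2, Rational(1, 2)), Pow(58, Rational(1, 2)))), -1)))) = Mul(-71241, Add(-35929, Mul(-3491, Pow(Add(14552, Mul(2, Pow(29, Rational(1, 2)))), -1)))) = Add(2559617889, Mul(248702331, Pow(Add(14552, Mul(2, Pow(29, Rational(1, 2)))), -1)))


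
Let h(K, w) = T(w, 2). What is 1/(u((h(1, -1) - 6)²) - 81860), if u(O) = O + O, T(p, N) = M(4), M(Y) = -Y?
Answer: -1/81660 ≈ -1.2246e-5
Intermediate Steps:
T(p, N) = -4 (T(p, N) = -1*4 = -4)
h(K, w) = -4
u(O) = 2*O
1/(u((h(1, -1) - 6)²) - 81860) = 1/(2*(-4 - 6)² - 81860) = 1/(2*(-10)² - 81860) = 1/(2*100 - 81860) = 1/(200 - 81860) = 1/(-81660) = -1/81660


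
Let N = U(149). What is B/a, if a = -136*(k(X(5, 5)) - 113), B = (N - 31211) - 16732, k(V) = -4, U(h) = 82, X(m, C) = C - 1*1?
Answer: -47861/15912 ≈ -3.0079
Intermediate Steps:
X(m, C) = -1 + C (X(m, C) = C - 1 = -1 + C)
N = 82
B = -47861 (B = (82 - 31211) - 16732 = -31129 - 16732 = -47861)
a = 15912 (a = -136*(-4 - 113) = -136*(-117) = 15912)
B/a = -47861/15912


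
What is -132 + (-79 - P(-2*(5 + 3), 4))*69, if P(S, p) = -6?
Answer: -5169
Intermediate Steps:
-132 + (-79 - P(-2*(5 + 3), 4))*69 = -132 + (-79 - 1*(-6))*69 = -132 + (-79 + 6)*69 = -132 - 73*69 = -132 - 5037 = -5169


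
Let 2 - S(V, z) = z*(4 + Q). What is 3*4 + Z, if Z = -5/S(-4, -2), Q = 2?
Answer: 163/14 ≈ 11.643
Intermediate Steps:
S(V, z) = 2 - 6*z (S(V, z) = 2 - z*(4 + 2) = 2 - z*6 = 2 - 6*z)
Z = -5/14 (Z = -5/(2 - 6*(-2)) = -5/(2 + 12) = -5/14 ≈ -0.35714)
3*4 + Z = 3*4 - 5/14 = 12 - 5/14 = 163/14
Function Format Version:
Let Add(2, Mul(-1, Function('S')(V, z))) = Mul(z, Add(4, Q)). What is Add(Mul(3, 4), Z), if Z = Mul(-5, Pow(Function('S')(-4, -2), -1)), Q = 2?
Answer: Rational(163, 14) ≈ 11.643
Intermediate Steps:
Function('S')(V, z) = Add(2, Mul(-6, z)) (Function('S')(V, z) = Add(2, Mul(-1, Mul(z, Add(4, 2)))) = Add(2, Mul(-1, Mul(z, 6))) = Add(2, Mul(-1, Mul(6, z))) = Add(2, Mul(-6, z)))
Z = Rational(-5, 14) (Z = Mul(-5, Pow(Add(2, Mul(-6, -2)), -1)) = Mul(-5, Pow(Add(2, 12), -1)) = Mul(-5, Pow(14, -1)) = Mul(-5, Rational(1, 14)) = Rational(-5, 14) ≈ -0.35714)
Add(Mul(3, 4), Z) = Add(Mul(3, 4), Rational(-5, 14)) = Add(12, Rational(-5, 14)) = Rational(163, 14)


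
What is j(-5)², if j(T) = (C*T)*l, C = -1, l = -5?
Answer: 625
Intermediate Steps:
j(T) = 5*T (j(T) = -T*(-5) = 5*T)
j(-5)² = (5*(-5))² = (-25)² = 625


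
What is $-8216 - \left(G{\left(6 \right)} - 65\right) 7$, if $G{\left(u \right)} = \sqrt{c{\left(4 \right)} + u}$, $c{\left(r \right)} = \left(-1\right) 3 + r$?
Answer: $-7761 - 7 \sqrt{7} \approx -7779.5$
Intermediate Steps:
$c{\left(r \right)} = -3 + r$
$G{\left(u \right)} = \sqrt{1 + u}$ ($G{\left(u \right)} = \sqrt{\left(-3 + 4\right) + u} = \sqrt{1 + u}$)
$-8216 - \left(G{\left(6 \right)} - 65\right) 7 = -8216 - \left(\sqrt{1 + 6} - 65\right) 7 = -8216 - \left(\sqrt{7} - 65\right) 7 = -8216 - \left(-65 + \sqrt{7}\right) 7 = -8216 - \left(-455 + 7 \sqrt{7}\right) = -8216 + \left(455 - 7 \sqrt{7}\right) = -7761 - 7 \sqrt{7}$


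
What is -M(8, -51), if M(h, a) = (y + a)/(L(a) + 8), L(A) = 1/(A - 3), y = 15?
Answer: 1944/431 ≈ 4.5104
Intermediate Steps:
L(A) = 1/(-3 + A)
M(h, a) = (15 + a)/(8 + 1/(-3 + a)) (M(h, a) = (15 + a)/(1/(-3 + a) + 8) = (15 + a)/(8 + 1/(-3 + a)))
-M(8, -51) = -(-3 - 51)*(15 - 51)/(-23 + 8*(-51)) = -(-54)*(-36)/(-23 - 408) = -(-54)*(-36)/(-431) = -(-1)*(-54)*(-36)/431 = -1*(-1944/431) = 1944/431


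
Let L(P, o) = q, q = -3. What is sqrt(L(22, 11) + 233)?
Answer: sqrt(230) ≈ 15.166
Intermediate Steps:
L(P, o) = -3
sqrt(L(22, 11) + 233) = sqrt(-3 + 233) = sqrt(230)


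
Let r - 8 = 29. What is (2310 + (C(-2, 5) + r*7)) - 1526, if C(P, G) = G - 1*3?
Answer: 1045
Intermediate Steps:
r = 37 (r = 8 + 29 = 37)
C(P, G) = -3 + G (C(P, G) = G - 3 = -3 + G)
(2310 + (C(-2, 5) + r*7)) - 1526 = (2310 + ((-3 + 5) + 37*7)) - 1526 = (2310 + (2 + 259)) - 1526 = (2310 + 261) - 1526 = 2571 - 1526 = 1045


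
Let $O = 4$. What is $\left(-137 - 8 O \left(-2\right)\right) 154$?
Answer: $-11242$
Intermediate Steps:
$\left(-137 - 8 O \left(-2\right)\right) 154 = \left(-137 - 8 \cdot 4 \left(-2\right)\right) 154 = \left(-137 - -64\right) 154 = \left(-137 + 64\right) 154 = \left(-73\right) 154 = -11242$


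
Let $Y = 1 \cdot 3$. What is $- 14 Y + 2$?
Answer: $-40$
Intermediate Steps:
$Y = 3$
$- 14 Y + 2 = \left(-14\right) 3 + 2 = -42 + 2 = -40$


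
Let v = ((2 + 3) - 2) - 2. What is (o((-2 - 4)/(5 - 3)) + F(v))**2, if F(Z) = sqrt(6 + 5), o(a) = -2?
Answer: (2 - sqrt(11))**2 ≈ 1.7335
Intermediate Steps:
v = 1 (v = (5 - 2) - 2 = 3 - 2 = 1)
F(Z) = sqrt(11)
(o((-2 - 4)/(5 - 3)) + F(v))**2 = (-2 + sqrt(11))**2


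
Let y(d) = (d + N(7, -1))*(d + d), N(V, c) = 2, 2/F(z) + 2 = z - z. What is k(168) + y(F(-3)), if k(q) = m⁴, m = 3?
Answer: 79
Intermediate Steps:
F(z) = -1 (F(z) = 2/(-2 + (z - z)) = 2/(-2 + 0) = 2/(-2) = 2*(-½) = -1)
k(q) = 81 (k(q) = 3⁴ = 81)
y(d) = 2*d*(2 + d) (y(d) = (d + 2)*(d + d) = (2 + d)*(2*d) = 2*d*(2 + d))
k(168) + y(F(-3)) = 81 + 2*(-1)*(2 - 1) = 81 + 2*(-1)*1 = 81 - 2 = 79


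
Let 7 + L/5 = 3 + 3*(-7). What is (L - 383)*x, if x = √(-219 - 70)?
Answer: -8636*I ≈ -8636.0*I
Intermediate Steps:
L = -125 (L = -35 + 5*(3 + 3*(-7)) = -35 + 5*(3 - 21) = -35 + 5*(-18) = -35 - 90 = -125)
x = 17*I (x = √(-289) = 17*I ≈ 17.0*I)
(L - 383)*x = (-125 - 383)*(17*I) = -8636*I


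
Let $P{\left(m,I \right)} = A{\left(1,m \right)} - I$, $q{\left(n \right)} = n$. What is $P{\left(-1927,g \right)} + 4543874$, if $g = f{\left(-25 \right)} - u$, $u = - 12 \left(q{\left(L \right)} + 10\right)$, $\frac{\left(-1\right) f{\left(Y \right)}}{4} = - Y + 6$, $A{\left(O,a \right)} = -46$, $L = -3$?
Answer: $4543868$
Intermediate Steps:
$f{\left(Y \right)} = -24 + 4 Y$ ($f{\left(Y \right)} = - 4 \left(- Y + 6\right) = - 4 \left(6 - Y\right) = -24 + 4 Y$)
$u = -84$ ($u = - 12 \left(-3 + 10\right) = \left(-12\right) 7 = -84$)
$g = -40$ ($g = \left(-24 + 4 \left(-25\right)\right) - -84 = \left(-24 - 100\right) + 84 = -124 + 84 = -40$)
$P{\left(m,I \right)} = -46 - I$
$P{\left(-1927,g \right)} + 4543874 = \left(-46 - -40\right) + 4543874 = \left(-46 + 40\right) + 4543874 = -6 + 4543874 = 4543868$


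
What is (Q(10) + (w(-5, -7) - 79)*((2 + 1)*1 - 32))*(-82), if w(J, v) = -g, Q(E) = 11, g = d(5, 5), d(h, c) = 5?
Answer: -200654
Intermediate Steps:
g = 5
w(J, v) = -5 (w(J, v) = -1*5 = -5)
(Q(10) + (w(-5, -7) - 79)*((2 + 1)*1 - 32))*(-82) = (11 + (-5 - 79)*((2 + 1)*1 - 32))*(-82) = (11 - 84*(3*1 - 32))*(-82) = (11 - 84*(3 - 32))*(-82) = (11 - 84*(-29))*(-82) = (11 + 2436)*(-82) = 2447*(-82) = -200654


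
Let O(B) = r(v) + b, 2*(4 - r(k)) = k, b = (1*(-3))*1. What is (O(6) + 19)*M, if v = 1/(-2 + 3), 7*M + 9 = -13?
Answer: -429/7 ≈ -61.286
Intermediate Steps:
M = -22/7 (M = -9/7 + (⅐)*(-13) = -9/7 - 13/7 = -22/7 ≈ -3.1429)
b = -3 (b = -3*1 = -3)
v = 1 (v = 1/1 = 1)
r(k) = 4 - k/2
O(B) = ½ (O(B) = (4 - ½*1) - 3 = (4 - ½) - 3 = 7/2 - 3 = ½)
(O(6) + 19)*M = (½ + 19)*(-22/7) = (39/2)*(-22/7) = -429/7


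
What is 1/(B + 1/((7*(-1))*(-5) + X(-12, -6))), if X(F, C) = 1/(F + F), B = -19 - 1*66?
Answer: -839/71291 ≈ -0.011769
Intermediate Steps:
B = -85 (B = -19 - 66 = -85)
X(F, C) = 1/(2*F)
1/(B + 1/((7*(-1))*(-5) + X(-12, -6))) = 1/(-85 + 1/((7*(-1))*(-5) + (½)/(-12))) = 1/(-85 + 1/(-7*(-5) + (½)*(-1/12))) = 1/(-85 + 1/(35 - 1/24)) = 1/(-85 + 1/(839/24)) = 1/(-85 + 24/839) = 1/(-71291/839) = -839/71291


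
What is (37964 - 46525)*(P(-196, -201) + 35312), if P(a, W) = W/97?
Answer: -29321964343/97 ≈ -3.0229e+8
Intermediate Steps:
P(a, W) = W/97 (P(a, W) = W*(1/97) = W/97)
(37964 - 46525)*(P(-196, -201) + 35312) = (37964 - 46525)*((1/97)*(-201) + 35312) = -8561*(-201/97 + 35312) = -8561*3425063/97 = -29321964343/97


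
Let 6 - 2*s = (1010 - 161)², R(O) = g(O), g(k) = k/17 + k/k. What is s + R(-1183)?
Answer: -12255847/34 ≈ -3.6047e+5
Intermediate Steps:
g(k) = 1 + k/17 (g(k) = k*(1/17) + 1 = k/17 + 1 = 1 + k/17)
R(O) = 1 + O/17
s = -720795/2 (s = 3 - (1010 - 161)²/2 = 3 - ½*849² = 3 - ½*720801 = 3 - 720801/2 = -720795/2 ≈ -3.6040e+5)
s + R(-1183) = -720795/2 + (1 + (1/17)*(-1183)) = -720795/2 + (1 - 1183/17) = -720795/2 - 1166/17 = -12255847/34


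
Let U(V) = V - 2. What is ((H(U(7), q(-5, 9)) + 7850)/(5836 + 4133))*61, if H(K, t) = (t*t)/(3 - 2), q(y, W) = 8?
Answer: 160918/3323 ≈ 48.426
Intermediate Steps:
U(V) = -2 + V
H(K, t) = t² (H(K, t) = t²/1 = t²*1 = t²)
((H(U(7), q(-5, 9)) + 7850)/(5836 + 4133))*61 = ((8² + 7850)/(5836 + 4133))*61 = ((64 + 7850)/9969)*61 = (7914*(1/9969))*61 = (2638/3323)*61 = 160918/3323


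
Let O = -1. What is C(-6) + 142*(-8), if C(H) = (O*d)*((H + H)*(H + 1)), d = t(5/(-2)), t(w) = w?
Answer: -986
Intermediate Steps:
d = -5/2 (d = 5/(-2) = 5*(-½) = -5/2 ≈ -2.5000)
C(H) = 5*H*(1 + H) (C(H) = (-1*(-5/2))*((H + H)*(H + 1)) = 5*((2*H)*(1 + H))/2 = 5*(2*H*(1 + H))/2 = 5*H*(1 + H))
C(-6) + 142*(-8) = 5*(-6)*(1 - 6) + 142*(-8) = 5*(-6)*(-5) - 1136 = 150 - 1136 = -986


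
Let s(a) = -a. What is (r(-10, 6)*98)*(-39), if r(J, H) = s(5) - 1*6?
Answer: 42042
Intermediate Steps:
r(J, H) = -11 (r(J, H) = -1*5 - 1*6 = -5 - 6 = -11)
(r(-10, 6)*98)*(-39) = -11*98*(-39) = -1078*(-39) = 42042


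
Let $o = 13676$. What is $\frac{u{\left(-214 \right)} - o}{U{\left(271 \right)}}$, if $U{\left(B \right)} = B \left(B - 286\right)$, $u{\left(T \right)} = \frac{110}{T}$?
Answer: $\frac{1463387}{434955} \approx 3.3645$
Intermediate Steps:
$U{\left(B \right)} = B \left(-286 + B\right)$
$\frac{u{\left(-214 \right)} - o}{U{\left(271 \right)}} = \frac{\frac{110}{-214} - 13676}{271 \left(-286 + 271\right)} = \frac{110 \left(- \frac{1}{214}\right) - 13676}{271 \left(-15\right)} = \frac{- \frac{55}{107} - 13676}{-4065} = \left(- \frac{1463387}{107}\right) \left(- \frac{1}{4065}\right) = \frac{1463387}{434955}$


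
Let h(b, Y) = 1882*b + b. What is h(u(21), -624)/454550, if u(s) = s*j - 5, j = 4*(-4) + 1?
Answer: -60256/45455 ≈ -1.3256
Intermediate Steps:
j = -15 (j = -16 + 1 = -15)
u(s) = -5 - 15*s (u(s) = s*(-15) - 5 = -15*s - 5 = -5 - 15*s)
h(b, Y) = 1883*b
h(u(21), -624)/454550 = (1883*(-5 - 15*21))/454550 = (1883*(-5 - 315))*(1/454550) = (1883*(-320))*(1/454550) = -602560*1/454550 = -60256/45455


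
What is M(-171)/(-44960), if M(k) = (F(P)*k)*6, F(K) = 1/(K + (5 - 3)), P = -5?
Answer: -171/22480 ≈ -0.0076068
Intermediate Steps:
F(K) = 1/(2 + K) (F(K) = 1/(K + 2) = 1/(2 + K))
M(k) = -2*k (M(k) = (k/(2 - 5))*6 = (k/(-3))*6 = -k/3*6 = -2*k)
M(-171)/(-44960) = -2*(-171)/(-44960) = 342*(-1/44960) = -171/22480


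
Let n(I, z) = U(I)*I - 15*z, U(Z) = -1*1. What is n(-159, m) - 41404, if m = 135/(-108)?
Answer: -164905/4 ≈ -41226.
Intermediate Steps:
U(Z) = -1
m = -5/4 (m = 135*(-1/108) = -5/4 ≈ -1.2500)
n(I, z) = -I - 15*z
n(-159, m) - 41404 = (-1*(-159) - 15*(-5/4)) - 41404 = (159 + 75/4) - 41404 = 711/4 - 41404 = -164905/4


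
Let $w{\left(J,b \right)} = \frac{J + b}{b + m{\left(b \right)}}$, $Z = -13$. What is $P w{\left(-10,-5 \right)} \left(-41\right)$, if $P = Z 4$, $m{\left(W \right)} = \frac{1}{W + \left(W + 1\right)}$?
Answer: $\frac{143910}{23} \approx 6257.0$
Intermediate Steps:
$m{\left(W \right)} = \frac{1}{1 + 2 W}$ ($m{\left(W \right)} = \frac{1}{W + \left(1 + W\right)} = \frac{1}{1 + 2 W}$)
$P = -52$ ($P = \left(-13\right) 4 = -52$)
$w{\left(J,b \right)} = \frac{J + b}{b + \frac{1}{1 + 2 b}}$
$P w{\left(-10,-5 \right)} \left(-41\right) = - 52 \frac{\left(1 + 2 \left(-5\right)\right) \left(-10 - 5\right)}{1 - 5 \left(1 + 2 \left(-5\right)\right)} \left(-41\right) = - 52 \frac{1}{1 - 5 \left(1 - 10\right)} \left(1 - 10\right) \left(-15\right) \left(-41\right) = - 52 \frac{1}{1 - -45} \left(-9\right) \left(-15\right) \left(-41\right) = - 52 \frac{1}{1 + 45} \left(-9\right) \left(-15\right) \left(-41\right) = - 52 \cdot \frac{1}{46} \left(-9\right) \left(-15\right) \left(-41\right) = \left(-52\right) \frac{135}{46} \left(-41\right) = \left(- \frac{3510}{23}\right) \left(-41\right) = \frac{143910}{23}$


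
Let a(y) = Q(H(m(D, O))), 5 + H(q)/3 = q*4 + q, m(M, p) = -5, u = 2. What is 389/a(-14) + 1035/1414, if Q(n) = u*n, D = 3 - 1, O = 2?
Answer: -181873/127260 ≈ -1.4291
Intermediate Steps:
D = 2
H(q) = -15 + 15*q (H(q) = -15 + 3*(q*4 + q) = -15 + 3*(4*q + q) = -15 + 3*(5*q) = -15 + 15*q)
Q(n) = 2*n
a(y) = -180 (a(y) = 2*(-15 + 15*(-5)) = 2*(-15 - 75) = 2*(-90) = -180)
389/a(-14) + 1035/1414 = 389/(-180) + 1035/1414 = 389*(-1/180) + 1035*(1/1414) = -389/180 + 1035/1414 = -181873/127260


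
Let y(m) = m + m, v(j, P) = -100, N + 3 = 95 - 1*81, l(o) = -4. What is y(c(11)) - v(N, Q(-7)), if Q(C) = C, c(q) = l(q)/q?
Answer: 1092/11 ≈ 99.273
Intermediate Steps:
c(q) = -4/q
N = 11 (N = -3 + (95 - 1*81) = -3 + (95 - 81) = -3 + 14 = 11)
y(m) = 2*m
y(c(11)) - v(N, Q(-7)) = 2*(-4/11) - 1*(-100) = 2*(-4*1/11) + 100 = 2*(-4/11) + 100 = -8/11 + 100 = 1092/11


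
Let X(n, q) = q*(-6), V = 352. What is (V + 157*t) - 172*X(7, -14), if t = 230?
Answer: 22014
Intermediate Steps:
X(n, q) = -6*q
(V + 157*t) - 172*X(7, -14) = (352 + 157*230) - (-1032)*(-14) = (352 + 36110) - 172*84 = 36462 - 14448 = 22014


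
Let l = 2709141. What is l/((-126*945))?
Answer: -903047/39690 ≈ -22.753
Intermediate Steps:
l/((-126*945)) = 2709141/((-126*945)) = 2709141/(-119070) = 2709141*(-1/119070) = -903047/39690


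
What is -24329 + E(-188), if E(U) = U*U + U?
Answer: 10827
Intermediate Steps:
E(U) = U + U² (E(U) = U² + U = U + U²)
-24329 + E(-188) = -24329 - 188*(1 - 188) = -24329 - 188*(-187) = -24329 + 35156 = 10827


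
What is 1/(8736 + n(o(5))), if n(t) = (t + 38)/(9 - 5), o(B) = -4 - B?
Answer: 4/34973 ≈ 0.00011437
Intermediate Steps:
n(t) = 19/2 + t/4 (n(t) = (38 + t)/4 = (38 + t)*(¼) = 19/2 + t/4)
1/(8736 + n(o(5))) = 1/(8736 + (19/2 + (-4 - 1*5)/4)) = 1/(8736 + (19/2 + (-4 - 5)/4)) = 1/(8736 + (19/2 + (¼)*(-9))) = 1/(8736 + (19/2 - 9/4)) = 1/(8736 + 29/4) = 1/(34973/4) = 4/34973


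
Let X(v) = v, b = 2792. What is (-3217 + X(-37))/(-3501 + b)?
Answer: 3254/709 ≈ 4.5896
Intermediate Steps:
(-3217 + X(-37))/(-3501 + b) = (-3217 - 37)/(-3501 + 2792) = -3254/(-709) = -3254*(-1/709) = 3254/709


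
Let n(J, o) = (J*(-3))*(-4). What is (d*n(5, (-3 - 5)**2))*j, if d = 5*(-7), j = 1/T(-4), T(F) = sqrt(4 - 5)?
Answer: 2100*I ≈ 2100.0*I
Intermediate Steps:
n(J, o) = 12*J (n(J, o) = -3*J*(-4) = 12*J)
T(F) = I (T(F) = sqrt(-1) = I)
j = -I (j = 1/I = -I ≈ -1.0*I)
d = -35
(d*n(5, (-3 - 5)**2))*j = (-420*5)*(-I) = (-35*60)*(-I) = -(-2100)*I = 2100*I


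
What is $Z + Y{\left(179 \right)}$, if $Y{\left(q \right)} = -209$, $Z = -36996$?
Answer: $-37205$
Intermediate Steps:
$Z + Y{\left(179 \right)} = -36996 - 209 = -37205$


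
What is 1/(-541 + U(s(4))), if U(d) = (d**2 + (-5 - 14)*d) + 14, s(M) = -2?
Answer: -1/485 ≈ -0.0020619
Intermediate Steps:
U(d) = 14 + d**2 - 19*d (U(d) = (d**2 - 19*d) + 14 = 14 + d**2 - 19*d)
1/(-541 + U(s(4))) = 1/(-541 + (14 + (-2)**2 - 19*(-2))) = 1/(-541 + (14 + 4 + 38)) = 1/(-541 + 56) = 1/(-485) = -1/485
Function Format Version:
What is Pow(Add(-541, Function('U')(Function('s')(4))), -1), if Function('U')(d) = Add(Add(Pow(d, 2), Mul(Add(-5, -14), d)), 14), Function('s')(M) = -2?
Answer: Rational(-1, 485) ≈ -0.0020619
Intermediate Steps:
Function('U')(d) = Add(14, Pow(d, 2), Mul(-19, d)) (Function('U')(d) = Add(Add(Pow(d, 2), Mul(-19, d)), 14) = Add(14, Pow(d, 2), Mul(-19, d)))
Pow(Add(-541, Function('U')(Function('s')(4))), -1) = Pow(Add(-541, Add(14, Pow(-2, 2), Mul(-19, -2))), -1) = Pow(Add(-541, Add(14, 4, 38)), -1) = Pow(Add(-541, 56), -1) = Pow(-485, -1) = Rational(-1, 485)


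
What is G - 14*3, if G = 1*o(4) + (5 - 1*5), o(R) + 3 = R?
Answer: -41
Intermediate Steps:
o(R) = -3 + R
G = 1 (G = 1*(-3 + 4) + (5 - 1*5) = 1*1 + (5 - 5) = 1 + 0 = 1)
G - 14*3 = 1 - 14*3 = 1 - 42 = -41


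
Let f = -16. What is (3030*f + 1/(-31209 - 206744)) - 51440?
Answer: -23776263761/237953 ≈ -99920.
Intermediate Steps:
(3030*f + 1/(-31209 - 206744)) - 51440 = (3030*(-16) + 1/(-31209 - 206744)) - 51440 = (-48480 + 1/(-237953)) - 51440 = (-48480 - 1/237953) - 51440 = -11535961441/237953 - 51440 = -23776263761/237953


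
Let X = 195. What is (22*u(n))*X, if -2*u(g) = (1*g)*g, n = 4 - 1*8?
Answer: -34320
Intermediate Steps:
n = -4 (n = 4 - 8 = -4)
u(g) = -g²/2 (u(g) = -1*g*g/2 = -g*g/2 = -g²/2)
(22*u(n))*X = (22*(-½*(-4)²))*195 = (22*(-½*16))*195 = (22*(-8))*195 = -176*195 = -34320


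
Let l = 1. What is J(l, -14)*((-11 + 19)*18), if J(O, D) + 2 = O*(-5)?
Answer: -1008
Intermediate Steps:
J(O, D) = -2 - 5*O (J(O, D) = -2 + O*(-5) = -2 - 5*O)
J(l, -14)*((-11 + 19)*18) = (-2 - 5*1)*((-11 + 19)*18) = (-2 - 5)*(8*18) = -7*144 = -1008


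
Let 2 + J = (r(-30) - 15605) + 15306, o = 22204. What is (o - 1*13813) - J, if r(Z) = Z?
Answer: 8722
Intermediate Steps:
J = -331 (J = -2 + ((-30 - 15605) + 15306) = -2 + (-15635 + 15306) = -2 - 329 = -331)
(o - 1*13813) - J = (22204 - 1*13813) - 1*(-331) = (22204 - 13813) + 331 = 8391 + 331 = 8722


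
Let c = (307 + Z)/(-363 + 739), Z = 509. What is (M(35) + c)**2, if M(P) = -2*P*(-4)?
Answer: 175880644/2209 ≈ 79620.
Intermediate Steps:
M(P) = 8*P
c = 102/47 (c = (307 + 509)/(-363 + 739) = 816/376 = 816*(1/376) = 102/47 ≈ 2.1702)
(M(35) + c)**2 = (8*35 + 102/47)**2 = (280 + 102/47)**2 = (13262/47)**2 = 175880644/2209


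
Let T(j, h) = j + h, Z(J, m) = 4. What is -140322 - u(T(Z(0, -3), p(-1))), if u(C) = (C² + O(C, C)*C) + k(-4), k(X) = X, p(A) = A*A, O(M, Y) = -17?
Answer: -140258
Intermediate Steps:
p(A) = A²
T(j, h) = h + j
u(C) = -4 + C² - 17*C (u(C) = (C² - 17*C) - 4 = -4 + C² - 17*C)
-140322 - u(T(Z(0, -3), p(-1))) = -140322 - (-4 + ((-1)² + 4)² - 17*((-1)² + 4)) = -140322 - (-4 + (1 + 4)² - 17*(1 + 4)) = -140322 - (-4 + 5² - 17*5) = -140322 - (-4 + 25 - 85) = -140322 - 1*(-64) = -140322 + 64 = -140258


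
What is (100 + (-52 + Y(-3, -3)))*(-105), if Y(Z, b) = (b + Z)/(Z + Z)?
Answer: -5145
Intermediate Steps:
Y(Z, b) = (Z + b)/(2*Z) (Y(Z, b) = (Z + b)/((2*Z)) = (Z + b)*(1/(2*Z)) = (Z + b)/(2*Z))
(100 + (-52 + Y(-3, -3)))*(-105) = (100 + (-52 + (½)*(-3 - 3)/(-3)))*(-105) = (100 + (-52 + (½)*(-⅓)*(-6)))*(-105) = (100 + (-52 + 1))*(-105) = (100 - 51)*(-105) = 49*(-105) = -5145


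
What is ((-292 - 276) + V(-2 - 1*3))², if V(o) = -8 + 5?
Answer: 326041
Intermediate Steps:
V(o) = -3
((-292 - 276) + V(-2 - 1*3))² = ((-292 - 276) - 3)² = (-568 - 3)² = (-571)² = 326041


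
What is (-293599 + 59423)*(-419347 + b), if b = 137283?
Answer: 66052619264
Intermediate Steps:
(-293599 + 59423)*(-419347 + b) = (-293599 + 59423)*(-419347 + 137283) = -234176*(-282064) = 66052619264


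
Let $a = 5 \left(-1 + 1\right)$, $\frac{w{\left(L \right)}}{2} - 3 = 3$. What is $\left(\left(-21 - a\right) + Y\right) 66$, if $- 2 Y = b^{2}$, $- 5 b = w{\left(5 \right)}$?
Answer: $- \frac{39402}{25} \approx -1576.1$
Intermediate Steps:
$w{\left(L \right)} = 12$ ($w{\left(L \right)} = 6 + 2 \cdot 3 = 6 + 6 = 12$)
$b = - \frac{12}{5}$ ($b = \left(- \frac{1}{5}\right) 12 = - \frac{12}{5} \approx -2.4$)
$a = 0$ ($a = 5 \cdot 0 = 0$)
$Y = - \frac{72}{25}$ ($Y = - \frac{\left(- \frac{12}{5}\right)^{2}}{2} = \left(- \frac{1}{2}\right) \frac{144}{25} = - \frac{72}{25} \approx -2.88$)
$\left(\left(-21 - a\right) + Y\right) 66 = \left(\left(-21 - 0\right) - \frac{72}{25}\right) 66 = \left(\left(-21 + 0\right) - \frac{72}{25}\right) 66 = \left(-21 - \frac{72}{25}\right) 66 = \left(- \frac{597}{25}\right) 66 = - \frac{39402}{25}$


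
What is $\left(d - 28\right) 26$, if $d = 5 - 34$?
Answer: $-1482$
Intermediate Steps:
$d = -29$
$\left(d - 28\right) 26 = \left(-29 - 28\right) 26 = \left(-57\right) 26 = -1482$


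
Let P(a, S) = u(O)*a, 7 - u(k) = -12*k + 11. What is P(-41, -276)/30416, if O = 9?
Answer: -533/3802 ≈ -0.14019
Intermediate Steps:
u(k) = -4 + 12*k (u(k) = 7 - (-12*k + 11) = 7 - (11 - 12*k) = 7 + (-11 + 12*k) = -4 + 12*k)
P(a, S) = 104*a (P(a, S) = (-4 + 12*9)*a = (-4 + 108)*a = 104*a)
P(-41, -276)/30416 = (104*(-41))/30416 = -4264*1/30416 = -533/3802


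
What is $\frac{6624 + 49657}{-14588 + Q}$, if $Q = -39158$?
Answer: $- \frac{56281}{53746} \approx -1.0472$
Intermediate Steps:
$\frac{6624 + 49657}{-14588 + Q} = \frac{6624 + 49657}{-14588 - 39158} = \frac{56281}{-53746} = 56281 \left(- \frac{1}{53746}\right) = - \frac{56281}{53746}$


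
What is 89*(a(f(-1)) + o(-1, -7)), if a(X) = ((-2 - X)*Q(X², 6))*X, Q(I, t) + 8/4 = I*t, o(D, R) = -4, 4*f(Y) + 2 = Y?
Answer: -30883/128 ≈ -241.27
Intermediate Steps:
f(Y) = -½ + Y/4
Q(I, t) = -2 + I*t
a(X) = X*(-2 - X)*(-2 + 6*X²) (a(X) = ((-2 - X)*(-2 + X²*6))*X = ((-2 - X)*(-2 + 6*X²))*X = X*(-2 - X)*(-2 + 6*X²))
89*(a(f(-1)) + o(-1, -7)) = 89*(-2*(-½ + (¼)*(-1))*(-1 + 3*(-½ + (¼)*(-1))²)*(2 + (-½ + (¼)*(-1))) - 4) = 89*(-2*(-½ - ¼)*(-1 + 3*(-½ - ¼)²)*(2 + (-½ - ¼)) - 4) = 89*(-2*(-¾)*(-1 + 3*(-¾)²)*(2 - ¾) - 4) = 89*(-2*(-¾)*(-1 + 3*(9/16))*5/4 - 4) = 89*(-2*(-¾)*(-1 + 27/16)*5/4 - 4) = 89*(-2*(-¾)*11/16*5/4 - 4) = 89*(165/128 - 4) = 89*(-347/128) = -30883/128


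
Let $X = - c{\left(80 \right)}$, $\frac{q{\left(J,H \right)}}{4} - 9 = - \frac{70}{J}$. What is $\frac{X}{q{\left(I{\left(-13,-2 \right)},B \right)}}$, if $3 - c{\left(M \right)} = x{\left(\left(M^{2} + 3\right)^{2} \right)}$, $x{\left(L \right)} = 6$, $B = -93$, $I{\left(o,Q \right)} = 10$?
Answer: $\frac{3}{8} \approx 0.375$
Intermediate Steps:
$c{\left(M \right)} = -3$ ($c{\left(M \right)} = 3 - 6 = -3$)
$q{\left(J,H \right)} = 36 - \frac{280}{J}$ ($q{\left(J,H \right)} = 36 + 4 \left(- \frac{70}{J}\right) = 36 - \frac{280}{J}$)
$X = 3$ ($X = \left(-1\right) \left(-3\right) = 3$)
$\frac{X}{q{\left(I{\left(-13,-2 \right)},B \right)}} = \frac{3}{36 - \frac{280}{10}} = \frac{3}{36 - 28} = \frac{3}{8}$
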